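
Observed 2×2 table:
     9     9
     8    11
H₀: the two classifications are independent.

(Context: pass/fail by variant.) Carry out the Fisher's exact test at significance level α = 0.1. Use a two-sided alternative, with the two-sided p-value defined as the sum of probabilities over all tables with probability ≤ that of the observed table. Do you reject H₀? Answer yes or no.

Margins: r₁=18, r₂=19, c₁=17, c₂=20, n=37
p_obs = C(18,9)·C(19,8)/C(37,17); sum pmf over tables with pmf ≤ p_obs
p-value (two-sided) = 0.74585
At α=0.1: p ≥ α → fail to reject H₀

reject H₀: no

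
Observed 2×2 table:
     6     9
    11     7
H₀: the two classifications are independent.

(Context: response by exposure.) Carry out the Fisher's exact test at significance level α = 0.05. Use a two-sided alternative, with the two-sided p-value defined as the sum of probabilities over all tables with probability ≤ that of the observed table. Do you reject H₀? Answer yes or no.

Margins: r₁=15, r₂=18, c₁=17, c₂=16, n=33
p_obs = C(15,6)·C(18,11)/C(33,17); sum pmf over tables with pmf ≤ p_obs
p-value (two-sided) = 0.30283
At α=0.05: p ≥ α → fail to reject H₀

reject H₀: no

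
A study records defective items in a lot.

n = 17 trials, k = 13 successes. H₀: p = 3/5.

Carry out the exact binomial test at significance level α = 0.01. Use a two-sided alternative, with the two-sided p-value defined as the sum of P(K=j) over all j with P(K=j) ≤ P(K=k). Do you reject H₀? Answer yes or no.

reject H₀: no

Exact binomial: n=17, k=13, p₀=3/5=0.6000
P(X=j) = C(n,j)·p₀^j·(1−p₀)^(n−j); p = Σ P(X=j) over j with P(X=j) ≤ P(X=13)
p-value (two-sided) = 0.21790
At α=0.01: p ≥ α → fail to reject H₀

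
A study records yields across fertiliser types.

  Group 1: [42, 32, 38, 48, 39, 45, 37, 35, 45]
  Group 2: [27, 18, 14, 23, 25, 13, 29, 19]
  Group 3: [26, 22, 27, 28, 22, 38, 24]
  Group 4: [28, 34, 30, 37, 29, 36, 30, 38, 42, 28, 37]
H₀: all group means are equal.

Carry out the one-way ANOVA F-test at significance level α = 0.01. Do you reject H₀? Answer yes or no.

Group means [40.11, 21.00, 26.71, 33.55], grand mean 31.000
SSB = Σnᵢ(x̄ᵢ−x̄)² = 1746.955; SSW = ΣΣ(x−x̄ᵢ)² = 877.045
MSB = 1746.955/3 = 582.3184; MSW = 877.045/31 = 28.2918
F = MSB/MSW = 20.5826
df = (3, 31)
p-value (upper-tail) = 0.00000
At α=0.01: p < α → reject H₀

reject H₀: yes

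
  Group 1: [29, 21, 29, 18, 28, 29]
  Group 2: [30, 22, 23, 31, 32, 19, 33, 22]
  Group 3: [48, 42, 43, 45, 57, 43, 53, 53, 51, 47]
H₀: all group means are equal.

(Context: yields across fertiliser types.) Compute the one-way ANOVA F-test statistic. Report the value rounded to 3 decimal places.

test statistic = 52.421

Group means [25.67, 26.50, 48.20], grand mean 35.333
SSB = Σnᵢ(x̄ᵢ−x̄)² = 2840.400; SSW = ΣΣ(x−x̄ᵢ)² = 568.933
MSB = 2840.400/2 = 1420.2000; MSW = 568.933/21 = 27.0921
F = MSB/MSW = 52.4213
df = (2, 21)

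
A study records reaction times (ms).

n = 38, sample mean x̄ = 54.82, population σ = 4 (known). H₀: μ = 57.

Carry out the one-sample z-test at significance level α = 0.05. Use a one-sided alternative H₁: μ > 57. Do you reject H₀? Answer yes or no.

SE = σ/√n = 4/√38 = 0.6489
z = (x̄−μ₀)/SE = (54.82−57)/0.6489 = -3.3596
p-value (one-sided, H₁ greater) = 0.99961
At α=0.05: p ≥ α → fail to reject H₀

reject H₀: no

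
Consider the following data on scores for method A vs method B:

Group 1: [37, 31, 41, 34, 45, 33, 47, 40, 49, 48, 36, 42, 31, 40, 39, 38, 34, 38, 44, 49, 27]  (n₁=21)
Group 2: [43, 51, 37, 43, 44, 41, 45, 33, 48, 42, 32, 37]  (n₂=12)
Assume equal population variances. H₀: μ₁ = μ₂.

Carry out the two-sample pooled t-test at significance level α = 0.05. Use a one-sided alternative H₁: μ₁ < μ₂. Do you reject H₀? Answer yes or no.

reject H₀: no

x̄₁=39.190, s₁=6.298, n₁=21
x̄₂=41.333, s₂=5.710, n₂=12
s_p² = [20·6.298² + 11·5.710²]/31 = 37.1582
SE = √(s_p²·(1/21+1/12)) = 2.2059
t = (39.190−41.333)/2.2059 = -0.9714
df = 31
p-value (one-sided, H₁ less) = 0.16943
At α=0.05: p ≥ α → fail to reject H₀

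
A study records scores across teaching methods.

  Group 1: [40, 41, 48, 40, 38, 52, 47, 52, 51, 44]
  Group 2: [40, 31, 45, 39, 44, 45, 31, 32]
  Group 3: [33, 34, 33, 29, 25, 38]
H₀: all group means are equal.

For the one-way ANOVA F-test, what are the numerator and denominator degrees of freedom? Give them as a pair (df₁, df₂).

degrees of freedom = [2, 21]

k = 3 groups, N = 24 total
df = (k−1, N−k) = (3−1, 24−3) = (2, 21)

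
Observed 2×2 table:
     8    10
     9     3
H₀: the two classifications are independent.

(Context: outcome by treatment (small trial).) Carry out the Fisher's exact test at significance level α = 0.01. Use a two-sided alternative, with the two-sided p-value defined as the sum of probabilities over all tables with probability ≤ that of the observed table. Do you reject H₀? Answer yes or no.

reject H₀: no

Margins: r₁=18, r₂=12, c₁=17, c₂=13, n=30
p_obs = C(18,8)·C(12,9)/C(30,17); sum pmf over tables with pmf ≤ p_obs
p-value (two-sided) = 0.14135
At α=0.01: p ≥ α → fail to reject H₀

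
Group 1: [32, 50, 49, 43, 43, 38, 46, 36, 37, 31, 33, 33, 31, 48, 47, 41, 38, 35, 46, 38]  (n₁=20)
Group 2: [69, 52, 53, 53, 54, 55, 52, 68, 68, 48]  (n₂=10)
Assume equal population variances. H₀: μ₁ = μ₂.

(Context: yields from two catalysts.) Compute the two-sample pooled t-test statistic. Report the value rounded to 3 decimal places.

x̄₁=39.750, s₁=6.365, n₁=20
x̄₂=57.200, s₂=7.899, n₂=10
s_p² = [19·6.365² + 9·7.899²]/28 = 47.5482
SE = √(s_p²·(1/20+1/10)) = 2.6706
t = (39.750−57.200)/2.6706 = -6.5341
df = 28

test statistic = -6.534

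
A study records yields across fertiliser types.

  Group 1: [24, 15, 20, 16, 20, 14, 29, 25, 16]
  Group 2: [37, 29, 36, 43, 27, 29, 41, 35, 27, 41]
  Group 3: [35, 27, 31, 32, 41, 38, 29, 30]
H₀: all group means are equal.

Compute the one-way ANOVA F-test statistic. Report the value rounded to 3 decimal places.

Group means [19.89, 34.50, 32.88], grand mean 29.148
SSB = Σnᵢ(x̄ᵢ−x̄)² = 1169.144; SSW = ΣΣ(x−x̄ᵢ)² = 712.264
MSB = 1169.144/2 = 584.5718; MSW = 712.264/24 = 29.6777
F = MSB/MSW = 19.6974
df = (2, 24)

test statistic = 19.697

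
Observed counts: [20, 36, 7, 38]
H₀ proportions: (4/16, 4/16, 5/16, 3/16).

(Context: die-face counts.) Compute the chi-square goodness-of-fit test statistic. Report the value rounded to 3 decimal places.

n = 101; E_i = n·p_i = [25.25, 25.25, 31.56, 18.94]
χ² = (20−25.25)²/25.25 + (36−25.25)²/25.25 + (7−31.56)²/31.56 + (38−18.94)²/18.94 = 43.9716
df = 3

test statistic = 43.972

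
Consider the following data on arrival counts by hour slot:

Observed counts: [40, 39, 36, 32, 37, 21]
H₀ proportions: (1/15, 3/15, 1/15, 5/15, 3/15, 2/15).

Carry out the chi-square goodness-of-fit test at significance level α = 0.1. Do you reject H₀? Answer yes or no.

reject H₀: yes

n = 205; E_i = n·p_i = [13.67, 41.00, 13.67, 68.33, 41.00, 27.33]
χ² = (40−13.67)²/13.67 + (39−41.00)²/41.00 + (36−13.67)²/13.67 + (32−68.33)²/68.33 + (37−41.00)²/41.00 + (21−27.33)²/27.33 = 108.5098
df = 5
p-value (upper-tail) = 0.00000
At α=0.1: p < α → reject H₀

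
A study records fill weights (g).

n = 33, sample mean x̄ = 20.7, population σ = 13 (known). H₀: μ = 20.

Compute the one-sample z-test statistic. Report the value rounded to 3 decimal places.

test statistic = 0.309

SE = σ/√n = 13/√33 = 2.2630
z = (x̄−μ₀)/SE = (20.7−20)/2.2630 = 0.3093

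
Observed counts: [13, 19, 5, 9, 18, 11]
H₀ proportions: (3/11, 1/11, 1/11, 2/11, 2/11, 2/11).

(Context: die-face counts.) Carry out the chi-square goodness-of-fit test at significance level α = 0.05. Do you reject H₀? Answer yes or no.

n = 75; E_i = n·p_i = [20.45, 6.82, 6.82, 13.64, 13.64, 13.64]
χ² = (13−20.45)²/20.45 + (19−6.82)²/6.82 + (5−6.82)²/6.82 + (9−13.64)²/13.64 + (18−13.64)²/13.64 + (11−13.64)²/13.64 = 28.4489
df = 5
p-value (upper-tail) = 0.00003
At α=0.05: p < α → reject H₀

reject H₀: yes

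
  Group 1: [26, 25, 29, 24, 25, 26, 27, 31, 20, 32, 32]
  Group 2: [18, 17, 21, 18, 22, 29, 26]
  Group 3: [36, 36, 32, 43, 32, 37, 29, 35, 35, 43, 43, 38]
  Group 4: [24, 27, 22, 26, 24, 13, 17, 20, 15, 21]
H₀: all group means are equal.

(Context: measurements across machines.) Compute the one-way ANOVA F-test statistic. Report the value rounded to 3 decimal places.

Group means [27.00, 21.57, 36.58, 20.90], grand mean 27.400
SSB = Σnᵢ(x̄ᵢ−x̄)² = 1674.069; SSW = ΣΣ(x−x̄ᵢ)² = 687.531
MSB = 1674.069/3 = 558.0230; MSW = 687.531/36 = 19.0981
F = MSB/MSW = 29.2188
df = (3, 36)

test statistic = 29.219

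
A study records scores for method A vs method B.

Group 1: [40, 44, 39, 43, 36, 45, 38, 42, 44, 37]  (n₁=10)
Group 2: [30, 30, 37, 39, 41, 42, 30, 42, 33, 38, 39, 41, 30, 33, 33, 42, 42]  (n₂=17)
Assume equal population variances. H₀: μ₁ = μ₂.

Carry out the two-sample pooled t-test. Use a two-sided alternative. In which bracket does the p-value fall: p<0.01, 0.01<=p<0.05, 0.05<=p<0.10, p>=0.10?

x̄₁=40.800, s₁=3.225, n₁=10
x̄₂=36.588, s₂=4.887, n₂=17
s_p² = [9·3.225² + 16·4.887²]/25 = 19.0287
SE = √(s_p²·(1/10+1/17)) = 1.7384
t = (40.800−36.588)/1.7384 = 2.4227
df = 25
p-value (two-sided) = 0.02298
→ bracket: 0.01<=p<0.05

p-value bracket: 0.01<=p<0.05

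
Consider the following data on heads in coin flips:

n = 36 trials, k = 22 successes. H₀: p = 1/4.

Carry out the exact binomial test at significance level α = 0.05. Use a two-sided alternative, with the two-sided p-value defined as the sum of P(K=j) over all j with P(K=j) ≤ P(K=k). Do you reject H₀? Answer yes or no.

reject H₀: yes

Exact binomial: n=36, k=22, p₀=1/4=0.2500
P(X=j) = C(n,j)·p₀^j·(1−p₀)^(n−j); p = Σ P(X=j) over j with P(X=j) ≤ P(X=22)
p-value (two-sided) = 0.00000
At α=0.05: p < α → reject H₀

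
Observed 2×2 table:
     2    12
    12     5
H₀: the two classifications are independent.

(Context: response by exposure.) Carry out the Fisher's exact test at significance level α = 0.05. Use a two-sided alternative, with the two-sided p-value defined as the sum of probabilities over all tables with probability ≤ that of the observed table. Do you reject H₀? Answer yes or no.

Margins: r₁=14, r₂=17, c₁=14, c₂=17, n=31
p_obs = C(14,2)·C(17,12)/C(31,14); sum pmf over tables with pmf ≤ p_obs
p-value (two-sided) = 0.00323
At α=0.05: p < α → reject H₀

reject H₀: yes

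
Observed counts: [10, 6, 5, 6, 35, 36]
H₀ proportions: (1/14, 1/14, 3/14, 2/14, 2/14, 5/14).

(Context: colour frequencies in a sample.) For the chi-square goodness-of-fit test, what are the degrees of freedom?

degrees of freedom = 5

df = k − 1 = 6 − 1 = 5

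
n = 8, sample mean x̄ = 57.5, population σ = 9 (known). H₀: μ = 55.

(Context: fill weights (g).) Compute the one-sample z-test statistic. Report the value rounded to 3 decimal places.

SE = σ/√n = 9/√8 = 3.1820
z = (x̄−μ₀)/SE = (57.5−55)/3.1820 = 0.7857

test statistic = 0.786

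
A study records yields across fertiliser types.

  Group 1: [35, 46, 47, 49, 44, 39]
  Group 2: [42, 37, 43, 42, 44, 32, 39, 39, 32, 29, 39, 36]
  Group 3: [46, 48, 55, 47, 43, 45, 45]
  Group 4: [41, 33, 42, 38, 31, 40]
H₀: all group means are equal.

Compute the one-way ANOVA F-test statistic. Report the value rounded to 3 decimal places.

Group means [43.33, 37.83, 47.00, 37.50], grand mean 40.903
SSB = Σnᵢ(x̄ᵢ−x̄)² = 478.210; SSW = ΣΣ(x−x̄ᵢ)² = 586.500
MSB = 478.210/3 = 159.4032; MSW = 586.500/27 = 21.7222
F = MSB/MSW = 7.3383
df = (3, 27)

test statistic = 7.338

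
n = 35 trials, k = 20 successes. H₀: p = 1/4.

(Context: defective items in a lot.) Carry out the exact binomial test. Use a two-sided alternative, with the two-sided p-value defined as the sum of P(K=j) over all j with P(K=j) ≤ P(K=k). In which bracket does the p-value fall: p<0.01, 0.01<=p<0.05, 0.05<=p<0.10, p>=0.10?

Exact binomial: n=35, k=20, p₀=1/4=0.2500
P(X=j) = C(n,j)·p₀^j·(1−p₀)^(n−j); p = Σ P(X=j) over j with P(X=j) ≤ P(X=20)
p-value (two-sided) = 0.00005
→ bracket: p<0.01

p-value bracket: p<0.01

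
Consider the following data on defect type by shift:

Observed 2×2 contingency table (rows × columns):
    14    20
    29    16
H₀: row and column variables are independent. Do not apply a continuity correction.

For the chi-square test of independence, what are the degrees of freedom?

degrees of freedom = 1

df = (r−1)(c−1) = (2−1)·(2−1) = 1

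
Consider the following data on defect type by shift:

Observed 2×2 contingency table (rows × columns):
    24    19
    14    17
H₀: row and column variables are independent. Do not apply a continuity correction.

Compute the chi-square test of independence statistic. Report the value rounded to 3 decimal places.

Row totals [43, 31], col totals [38, 36], n=74
χ² = (24−22.08)²/22.08 + (19−20.92)²/20.92 + (14−15.92)²/15.92 + (17−15.08)²/15.08 = 0.8183
df = 1

test statistic = 0.818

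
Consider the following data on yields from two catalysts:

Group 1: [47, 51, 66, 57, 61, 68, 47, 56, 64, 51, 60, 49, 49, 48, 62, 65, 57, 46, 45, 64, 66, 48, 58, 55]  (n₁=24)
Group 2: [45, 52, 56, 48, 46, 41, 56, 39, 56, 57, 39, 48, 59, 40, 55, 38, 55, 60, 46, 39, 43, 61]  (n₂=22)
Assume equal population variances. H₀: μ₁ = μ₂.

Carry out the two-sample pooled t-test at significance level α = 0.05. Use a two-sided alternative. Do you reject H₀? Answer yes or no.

x̄₁=55.833, s₁=7.505, n₁=24
x̄₂=49.045, s₂=7.853, n₂=22
s_p² = [23·7.505² + 21·7.853²]/44 = 58.8702
SE = √(s_p²·(1/24+1/22)) = 2.2647
t = (55.833−49.045)/2.2647 = 2.9973
df = 44
p-value (two-sided) = 0.00447
At α=0.05: p < α → reject H₀

reject H₀: yes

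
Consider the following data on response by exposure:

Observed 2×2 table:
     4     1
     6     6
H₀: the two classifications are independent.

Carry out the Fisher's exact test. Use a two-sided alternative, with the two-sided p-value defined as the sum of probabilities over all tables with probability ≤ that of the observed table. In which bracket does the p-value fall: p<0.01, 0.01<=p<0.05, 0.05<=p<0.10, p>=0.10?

Margins: r₁=5, r₂=12, c₁=10, c₂=7, n=17
p_obs = C(5,4)·C(12,6)/C(17,10); sum pmf over tables with pmf ≤ p_obs
p-value (two-sided) = 0.33824
→ bracket: p>=0.10

p-value bracket: p>=0.10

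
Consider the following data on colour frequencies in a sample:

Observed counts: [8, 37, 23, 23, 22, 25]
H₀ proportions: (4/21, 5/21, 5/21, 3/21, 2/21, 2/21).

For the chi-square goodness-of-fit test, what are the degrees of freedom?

degrees of freedom = 5

df = k − 1 = 6 − 1 = 5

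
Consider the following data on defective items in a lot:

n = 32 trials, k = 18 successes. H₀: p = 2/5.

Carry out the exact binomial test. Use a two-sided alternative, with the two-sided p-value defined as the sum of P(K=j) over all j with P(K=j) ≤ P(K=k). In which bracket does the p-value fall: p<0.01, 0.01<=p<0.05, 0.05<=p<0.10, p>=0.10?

p-value bracket: 0.05<=p<0.10

Exact binomial: n=32, k=18, p₀=2/5=0.4000
P(X=j) = C(n,j)·p₀^j·(1−p₀)^(n−j); p = Σ P(X=j) over j with P(X=j) ≤ P(X=18)
p-value (two-sided) = 0.07109
→ bracket: 0.05<=p<0.10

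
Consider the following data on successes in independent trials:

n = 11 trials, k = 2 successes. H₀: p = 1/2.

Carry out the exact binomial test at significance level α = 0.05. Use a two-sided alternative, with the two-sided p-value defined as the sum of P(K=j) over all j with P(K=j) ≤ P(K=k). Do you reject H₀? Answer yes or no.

reject H₀: no

Exact binomial: n=11, k=2, p₀=1/2=0.5000
P(X=j) = C(n,j)·p₀^j·(1−p₀)^(n−j); p = Σ P(X=j) over j with P(X=j) ≤ P(X=2)
p-value (two-sided) = 0.06543
At α=0.05: p ≥ α → fail to reject H₀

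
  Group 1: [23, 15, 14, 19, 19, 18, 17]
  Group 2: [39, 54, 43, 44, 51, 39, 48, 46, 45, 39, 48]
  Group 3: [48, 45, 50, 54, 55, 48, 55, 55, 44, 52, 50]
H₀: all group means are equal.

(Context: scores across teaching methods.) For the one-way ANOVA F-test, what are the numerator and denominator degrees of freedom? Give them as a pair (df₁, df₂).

k = 3 groups, N = 29 total
df = (k−1, N−k) = (3−1, 29−3) = (2, 26)

degrees of freedom = [2, 26]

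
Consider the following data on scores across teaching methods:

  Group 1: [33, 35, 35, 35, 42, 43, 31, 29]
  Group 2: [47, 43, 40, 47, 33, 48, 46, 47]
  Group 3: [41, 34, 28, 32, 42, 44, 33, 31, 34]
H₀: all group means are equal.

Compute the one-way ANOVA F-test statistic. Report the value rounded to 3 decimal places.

test statistic = 7.180

Group means [35.38, 43.88, 35.44], grand mean 38.120
SSB = Σnᵢ(x̄ᵢ−x̄)² = 389.668; SSW = ΣΣ(x−x̄ᵢ)² = 596.972
MSB = 389.668/2 = 194.8339; MSW = 596.972/22 = 27.1351
F = MSB/MSW = 7.1801
df = (2, 22)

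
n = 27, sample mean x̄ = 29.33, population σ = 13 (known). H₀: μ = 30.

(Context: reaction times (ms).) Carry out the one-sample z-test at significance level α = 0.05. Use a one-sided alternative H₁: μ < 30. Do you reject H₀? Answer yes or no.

reject H₀: no

SE = σ/√n = 13/√27 = 2.5019
z = (x̄−μ₀)/SE = (29.33−30)/2.5019 = -0.2678
p-value (one-sided, H₁ less) = 0.39443
At α=0.05: p ≥ α → fail to reject H₀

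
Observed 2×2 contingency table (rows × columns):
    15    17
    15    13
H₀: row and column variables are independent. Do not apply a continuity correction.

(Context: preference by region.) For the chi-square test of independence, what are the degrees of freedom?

df = (r−1)(c−1) = (2−1)·(2−1) = 1

degrees of freedom = 1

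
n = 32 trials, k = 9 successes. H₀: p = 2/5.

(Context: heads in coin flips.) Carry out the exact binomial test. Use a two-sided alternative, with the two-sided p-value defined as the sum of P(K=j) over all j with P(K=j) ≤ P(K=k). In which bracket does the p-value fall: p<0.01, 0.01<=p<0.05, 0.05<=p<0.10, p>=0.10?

Exact binomial: n=32, k=9, p₀=2/5=0.4000
P(X=j) = C(n,j)·p₀^j·(1−p₀)^(n−j); p = Σ P(X=j) over j with P(X=j) ≤ P(X=9)
p-value (two-sided) = 0.20752
→ bracket: p>=0.10

p-value bracket: p>=0.10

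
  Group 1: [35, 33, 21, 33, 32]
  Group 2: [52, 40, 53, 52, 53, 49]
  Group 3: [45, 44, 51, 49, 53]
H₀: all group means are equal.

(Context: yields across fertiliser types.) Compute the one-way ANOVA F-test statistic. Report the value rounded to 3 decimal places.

Group means [30.80, 49.83, 48.40], grand mean 43.438
SSB = Σnᵢ(x̄ᵢ−x̄)² = 1167.104; SSW = ΣΣ(x−x̄ᵢ)² = 310.833
MSB = 1167.104/2 = 583.5521; MSW = 310.833/13 = 23.9103
F = MSB/MSW = 24.4059
df = (2, 13)

test statistic = 24.406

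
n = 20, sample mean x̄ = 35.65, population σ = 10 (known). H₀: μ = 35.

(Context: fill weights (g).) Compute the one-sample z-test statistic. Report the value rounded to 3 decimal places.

SE = σ/√n = 10/√20 = 2.2361
z = (x̄−μ₀)/SE = (35.65−35)/2.2361 = 0.2907

test statistic = 0.291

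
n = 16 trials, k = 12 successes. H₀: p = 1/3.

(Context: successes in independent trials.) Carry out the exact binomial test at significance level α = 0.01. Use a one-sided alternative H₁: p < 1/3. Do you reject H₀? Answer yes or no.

Exact binomial: n=16, k=12, p₀=1/3=0.3333
P(X≤12) from Σ C(n,i)·p₀^i·(1−p₀)^(n−i)
p-value (one-sided, H₁ less) = 0.99988
At α=0.01: p ≥ α → fail to reject H₀

reject H₀: no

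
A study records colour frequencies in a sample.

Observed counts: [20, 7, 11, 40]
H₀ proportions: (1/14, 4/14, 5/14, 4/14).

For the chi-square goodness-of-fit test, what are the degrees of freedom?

degrees of freedom = 3

df = k − 1 = 4 − 1 = 3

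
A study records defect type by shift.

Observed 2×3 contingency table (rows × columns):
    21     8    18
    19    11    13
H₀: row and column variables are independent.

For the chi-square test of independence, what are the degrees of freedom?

degrees of freedom = 2

df = (r−1)(c−1) = (2−1)·(3−1) = 2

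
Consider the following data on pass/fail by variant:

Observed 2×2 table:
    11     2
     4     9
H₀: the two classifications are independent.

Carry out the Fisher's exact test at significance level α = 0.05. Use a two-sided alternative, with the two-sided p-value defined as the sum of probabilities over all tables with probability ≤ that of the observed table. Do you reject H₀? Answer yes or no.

Margins: r₁=13, r₂=13, c₁=15, c₂=11, n=26
p_obs = C(13,11)·C(13,4)/C(26,15); sum pmf over tables with pmf ≤ p_obs
p-value (two-sided) = 0.01542
At α=0.05: p < α → reject H₀

reject H₀: yes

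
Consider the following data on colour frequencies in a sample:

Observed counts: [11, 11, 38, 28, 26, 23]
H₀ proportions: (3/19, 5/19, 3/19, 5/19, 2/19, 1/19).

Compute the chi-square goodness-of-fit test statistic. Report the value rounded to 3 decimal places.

n = 137; E_i = n·p_i = [21.63, 36.05, 21.63, 36.05, 14.42, 7.21]
χ² = (11−21.63)²/21.63 + (11−36.05)²/36.05 + (38−21.63)²/21.63 + (28−36.05)²/36.05 + (26−14.42)²/14.42 + (23−7.21)²/7.21 = 80.6910
df = 5

test statistic = 80.691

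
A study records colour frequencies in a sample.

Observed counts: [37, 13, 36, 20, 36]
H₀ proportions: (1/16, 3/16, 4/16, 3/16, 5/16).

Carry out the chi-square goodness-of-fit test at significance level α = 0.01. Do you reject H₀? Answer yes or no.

n = 142; E_i = n·p_i = [8.88, 26.62, 35.50, 26.62, 44.38]
χ² = (37−8.88)²/8.88 + (13−26.62)²/26.62 + (36−35.50)²/35.50 + (20−26.62)²/26.62 + (36−44.38)²/44.38 = 99.3371
df = 4
p-value (upper-tail) = 0.00000
At α=0.01: p < α → reject H₀

reject H₀: yes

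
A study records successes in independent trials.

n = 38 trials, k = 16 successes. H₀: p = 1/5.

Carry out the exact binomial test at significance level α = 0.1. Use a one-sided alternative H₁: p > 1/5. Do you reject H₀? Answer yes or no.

reject H₀: yes

Exact binomial: n=38, k=16, p₀=1/5=0.2000
P(X≥16) from Σ C(n,i)·p₀^i·(1−p₀)^(n−i)
p-value (one-sided, H₁ greater) = 0.00156
At α=0.1: p < α → reject H₀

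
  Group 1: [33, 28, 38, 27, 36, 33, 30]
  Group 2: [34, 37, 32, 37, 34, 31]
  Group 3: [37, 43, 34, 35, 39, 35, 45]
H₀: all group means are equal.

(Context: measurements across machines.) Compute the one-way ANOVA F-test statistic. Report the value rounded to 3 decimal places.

test statistic = 4.859

Group means [32.14, 34.17, 38.29], grand mean 34.900
SSB = Σnᵢ(x̄ᵢ−x̄)² = 136.681; SSW = ΣΣ(x−x̄ᵢ)² = 239.119
MSB = 136.681/2 = 68.3405; MSW = 239.119/17 = 14.0658
F = MSB/MSW = 4.8586
df = (2, 17)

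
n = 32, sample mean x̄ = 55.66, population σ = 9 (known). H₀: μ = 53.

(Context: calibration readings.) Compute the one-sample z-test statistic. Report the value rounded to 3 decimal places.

test statistic = 1.672

SE = σ/√n = 9/√32 = 1.5910
z = (x̄−μ₀)/SE = (55.66−53)/1.5910 = 1.6719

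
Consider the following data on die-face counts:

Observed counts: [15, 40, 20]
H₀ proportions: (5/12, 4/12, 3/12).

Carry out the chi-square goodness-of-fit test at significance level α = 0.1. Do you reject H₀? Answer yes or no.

n = 75; E_i = n·p_i = [31.25, 25.00, 18.75]
χ² = (15−31.25)²/31.25 + (40−25.00)²/25.00 + (20−18.75)²/18.75 = 17.5333
df = 2
p-value (upper-tail) = 0.00016
At α=0.1: p < α → reject H₀

reject H₀: yes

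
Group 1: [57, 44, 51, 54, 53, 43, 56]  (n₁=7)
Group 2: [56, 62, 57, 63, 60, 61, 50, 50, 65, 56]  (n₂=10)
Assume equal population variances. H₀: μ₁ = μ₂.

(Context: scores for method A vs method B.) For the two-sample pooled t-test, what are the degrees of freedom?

degrees of freedom = 15

df = n₁ + n₂ − 2 = 7 + 10 − 2 = 15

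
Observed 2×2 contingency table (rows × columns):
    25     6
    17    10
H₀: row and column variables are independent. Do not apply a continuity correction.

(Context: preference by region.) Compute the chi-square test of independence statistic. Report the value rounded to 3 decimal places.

Row totals [31, 27], col totals [42, 16], n=58
χ² = (25−22.45)²/22.45 + (6−8.55)²/8.55 + (17−19.55)²/19.55 + (10−7.45)²/7.45 = 2.2587
df = 1

test statistic = 2.259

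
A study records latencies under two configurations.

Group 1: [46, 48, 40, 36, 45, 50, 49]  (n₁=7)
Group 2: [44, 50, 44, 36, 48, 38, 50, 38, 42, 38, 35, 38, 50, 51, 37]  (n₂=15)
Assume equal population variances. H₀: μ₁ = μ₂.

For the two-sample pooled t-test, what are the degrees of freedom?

degrees of freedom = 20

df = n₁ + n₂ − 2 = 7 + 15 − 2 = 20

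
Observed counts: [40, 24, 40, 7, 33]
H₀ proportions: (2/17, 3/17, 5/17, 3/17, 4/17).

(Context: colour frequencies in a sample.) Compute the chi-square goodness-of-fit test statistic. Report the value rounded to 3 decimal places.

n = 144; E_i = n·p_i = [16.94, 25.41, 42.35, 25.41, 33.88]
χ² = (40−16.94)²/16.94 + (24−25.41)²/25.41 + (40−42.35)²/42.35 + (7−25.41)²/25.41 + (33−33.88)²/33.88 = 44.9578
df = 4

test statistic = 44.958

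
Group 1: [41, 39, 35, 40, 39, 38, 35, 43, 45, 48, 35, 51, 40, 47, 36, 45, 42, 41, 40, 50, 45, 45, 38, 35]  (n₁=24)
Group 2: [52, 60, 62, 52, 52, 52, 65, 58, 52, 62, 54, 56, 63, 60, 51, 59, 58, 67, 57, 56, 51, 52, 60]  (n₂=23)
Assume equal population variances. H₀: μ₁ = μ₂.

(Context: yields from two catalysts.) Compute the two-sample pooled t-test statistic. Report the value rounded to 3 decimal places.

x̄₁=41.375, s₁=4.799, n₁=24
x̄₂=57.000, s₂=4.843, n₂=23
s_p² = [23·4.799² + 22·4.843²]/45 = 23.2361
SE = √(s_p²·(1/24+1/23)) = 1.4066
t = (41.375−57.000)/1.4066 = -11.1086
df = 45

test statistic = -11.109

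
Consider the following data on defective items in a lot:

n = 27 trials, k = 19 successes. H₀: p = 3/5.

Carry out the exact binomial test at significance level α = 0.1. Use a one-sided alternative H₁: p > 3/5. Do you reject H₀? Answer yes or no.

reject H₀: no

Exact binomial: n=27, k=19, p₀=3/5=0.6000
P(X≥19) from Σ C(n,i)·p₀^i·(1−p₀)^(n−i)
p-value (one-sided, H₁ greater) = 0.18395
At α=0.1: p ≥ α → fail to reject H₀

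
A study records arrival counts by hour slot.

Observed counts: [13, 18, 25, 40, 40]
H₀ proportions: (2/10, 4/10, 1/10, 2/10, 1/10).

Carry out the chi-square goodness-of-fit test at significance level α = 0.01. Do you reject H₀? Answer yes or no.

reject H₀: yes

n = 136; E_i = n·p_i = [27.20, 54.40, 13.60, 27.20, 13.60]
χ² = (13−27.20)²/27.20 + (18−54.40)²/54.40 + (25−13.60)²/13.60 + (40−27.20)²/27.20 + (40−13.60)²/13.60 = 98.5956
df = 4
p-value (upper-tail) = 0.00000
At α=0.01: p < α → reject H₀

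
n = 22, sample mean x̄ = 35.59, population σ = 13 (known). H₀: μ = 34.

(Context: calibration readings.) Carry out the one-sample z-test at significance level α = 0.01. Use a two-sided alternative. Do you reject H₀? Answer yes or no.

SE = σ/√n = 13/√22 = 2.7716
z = (x̄−μ₀)/SE = (35.59−34)/2.7716 = 0.5737
p-value (two-sided) = 0.56619
At α=0.01: p ≥ α → fail to reject H₀

reject H₀: no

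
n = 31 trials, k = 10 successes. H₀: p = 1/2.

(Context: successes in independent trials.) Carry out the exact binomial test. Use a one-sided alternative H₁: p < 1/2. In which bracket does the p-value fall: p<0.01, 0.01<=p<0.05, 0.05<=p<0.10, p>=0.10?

p-value bracket: 0.01<=p<0.05

Exact binomial: n=31, k=10, p₀=1/2=0.5000
P(X≤10) from Σ C(n,i)·p₀^i·(1−p₀)^(n−i)
p-value (one-sided, H₁ less) = 0.03538
→ bracket: 0.01<=p<0.05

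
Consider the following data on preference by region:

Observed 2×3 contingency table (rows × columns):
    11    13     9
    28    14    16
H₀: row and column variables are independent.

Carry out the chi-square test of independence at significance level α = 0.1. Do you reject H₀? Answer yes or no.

Row totals [33, 58], col totals [39, 27, 25], n=91
χ² = (11−14.14)²/14.14 + (13−9.79)²/9.79 + (9−9.07)²/9.07 + (28−24.86)²/24.86 + (14−17.21)²/17.21 + (16−15.93)²/15.93 = 2.7464
df = 2
p-value (upper-tail) = 0.25329
At α=0.1: p ≥ α → fail to reject H₀

reject H₀: no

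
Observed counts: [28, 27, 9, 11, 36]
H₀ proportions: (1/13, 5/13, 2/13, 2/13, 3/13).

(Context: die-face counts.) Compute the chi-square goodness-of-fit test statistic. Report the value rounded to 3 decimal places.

test statistic = 60.319

n = 111; E_i = n·p_i = [8.54, 42.69, 17.08, 17.08, 25.62]
χ² = (28−8.54)²/8.54 + (27−42.69)²/42.69 + (9−17.08)²/17.08 + (11−17.08)²/17.08 + (36−25.62)²/25.62 = 60.3189
df = 4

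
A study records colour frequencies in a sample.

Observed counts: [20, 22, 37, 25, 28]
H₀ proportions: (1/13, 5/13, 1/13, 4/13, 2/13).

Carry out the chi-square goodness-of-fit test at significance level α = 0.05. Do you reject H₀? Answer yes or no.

n = 132; E_i = n·p_i = [10.15, 50.77, 10.15, 40.62, 20.31]
χ² = (20−10.15)²/10.15 + (22−50.77)²/50.77 + (37−10.15)²/10.15 + (25−40.62)²/40.62 + (28−20.31)²/20.31 = 105.7473
df = 4
p-value (upper-tail) = 0.00000
At α=0.05: p < α → reject H₀

reject H₀: yes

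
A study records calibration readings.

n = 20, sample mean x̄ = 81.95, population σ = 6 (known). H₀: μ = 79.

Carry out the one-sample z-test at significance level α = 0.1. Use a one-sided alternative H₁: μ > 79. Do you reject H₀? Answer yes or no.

SE = σ/√n = 6/√20 = 1.3416
z = (x̄−μ₀)/SE = (81.95−79)/1.3416 = 2.1988
p-value (one-sided, H₁ greater) = 0.01395
At α=0.1: p < α → reject H₀

reject H₀: yes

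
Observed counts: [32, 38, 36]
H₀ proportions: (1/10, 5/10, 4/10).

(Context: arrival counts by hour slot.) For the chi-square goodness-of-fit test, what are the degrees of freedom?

df = k − 1 = 3 − 1 = 2

degrees of freedom = 2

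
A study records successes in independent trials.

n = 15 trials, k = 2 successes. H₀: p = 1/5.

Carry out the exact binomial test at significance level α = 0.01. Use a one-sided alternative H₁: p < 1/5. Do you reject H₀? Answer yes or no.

reject H₀: no

Exact binomial: n=15, k=2, p₀=1/5=0.2000
P(X≤2) from Σ C(n,i)·p₀^i·(1−p₀)^(n−i)
p-value (one-sided, H₁ less) = 0.39802
At α=0.01: p ≥ α → fail to reject H₀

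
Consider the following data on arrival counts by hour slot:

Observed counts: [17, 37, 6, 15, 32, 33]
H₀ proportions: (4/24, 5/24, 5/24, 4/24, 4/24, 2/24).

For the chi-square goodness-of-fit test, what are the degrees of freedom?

df = k − 1 = 6 − 1 = 5

degrees of freedom = 5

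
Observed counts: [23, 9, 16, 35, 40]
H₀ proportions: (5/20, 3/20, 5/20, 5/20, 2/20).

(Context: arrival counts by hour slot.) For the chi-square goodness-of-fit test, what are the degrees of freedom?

df = k − 1 = 5 − 1 = 4

degrees of freedom = 4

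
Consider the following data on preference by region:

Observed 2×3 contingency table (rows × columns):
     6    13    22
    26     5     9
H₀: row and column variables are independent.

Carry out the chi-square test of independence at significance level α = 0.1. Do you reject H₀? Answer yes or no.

Row totals [41, 40], col totals [32, 18, 31], n=81
χ² = (6−16.20)²/16.20 + (13−9.11)²/9.11 + (22−15.69)²/15.69 + (26−15.80)²/15.80 + (5−8.89)²/8.89 + (9−15.31)²/15.31 = 21.4981
df = 2
p-value (upper-tail) = 0.00002
At α=0.1: p < α → reject H₀

reject H₀: yes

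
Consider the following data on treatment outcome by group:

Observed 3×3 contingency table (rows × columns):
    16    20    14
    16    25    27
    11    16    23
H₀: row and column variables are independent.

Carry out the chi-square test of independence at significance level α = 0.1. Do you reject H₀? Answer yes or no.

Row totals [50, 68, 50], col totals [43, 61, 64], n=168
χ² = (16−12.80)²/12.80 + (20−18.15)²/18.15 + (14−19.05)²/19.05 + (16−17.40)²/17.40 + (25−24.69)²/24.69 + (27−25.90)²/25.90 + (11−12.80)²/12.80 + (16−18.15)²/18.15 + (23−19.05)²/19.05 = 3.8184
df = 4
p-value (upper-tail) = 0.43113
At α=0.1: p ≥ α → fail to reject H₀

reject H₀: no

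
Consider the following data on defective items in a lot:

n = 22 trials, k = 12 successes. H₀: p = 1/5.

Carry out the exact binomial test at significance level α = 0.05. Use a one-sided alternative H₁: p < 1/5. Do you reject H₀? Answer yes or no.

Exact binomial: n=22, k=12, p₀=1/5=0.2000
P(X≤12) from Σ C(n,i)·p₀^i·(1−p₀)^(n−i)
p-value (one-sided, H₁ less) = 0.99994
At α=0.05: p ≥ α → fail to reject H₀

reject H₀: no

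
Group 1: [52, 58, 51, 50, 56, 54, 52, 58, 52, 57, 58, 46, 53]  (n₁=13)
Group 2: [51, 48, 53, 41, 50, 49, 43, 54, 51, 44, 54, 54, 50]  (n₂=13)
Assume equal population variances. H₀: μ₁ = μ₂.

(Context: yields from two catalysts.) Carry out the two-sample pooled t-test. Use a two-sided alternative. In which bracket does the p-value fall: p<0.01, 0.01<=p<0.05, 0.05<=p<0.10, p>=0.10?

p-value bracket: 0.01<=p<0.05

x̄₁=53.615, s₁=3.664, n₁=13
x̄₂=49.385, s₂=4.331, n₂=13
s_p² = [12·3.664² + 12·4.331²]/24 = 16.0897
SE = √(s_p²·(1/13+1/13)) = 1.5733
t = (53.615−49.385)/1.5733 = 2.6891
df = 24
p-value (two-sided) = 0.01282
→ bracket: 0.01<=p<0.05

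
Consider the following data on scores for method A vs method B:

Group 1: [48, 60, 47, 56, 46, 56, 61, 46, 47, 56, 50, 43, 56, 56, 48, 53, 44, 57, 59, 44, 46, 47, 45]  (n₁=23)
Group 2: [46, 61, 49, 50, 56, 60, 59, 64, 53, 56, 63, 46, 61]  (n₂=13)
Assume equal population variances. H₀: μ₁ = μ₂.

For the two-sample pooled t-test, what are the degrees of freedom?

degrees of freedom = 34

df = n₁ + n₂ − 2 = 23 + 13 − 2 = 34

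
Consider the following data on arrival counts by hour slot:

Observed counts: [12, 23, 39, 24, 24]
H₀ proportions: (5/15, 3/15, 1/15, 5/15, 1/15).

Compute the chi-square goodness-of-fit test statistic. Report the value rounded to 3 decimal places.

n = 122; E_i = n·p_i = [40.67, 24.40, 8.13, 40.67, 8.13]
χ² = (12−40.67)²/40.67 + (23−24.40)²/24.40 + (39−8.13)²/8.13 + (24−40.67)²/40.67 + (24−8.13)²/8.13 = 175.2131
df = 4

test statistic = 175.213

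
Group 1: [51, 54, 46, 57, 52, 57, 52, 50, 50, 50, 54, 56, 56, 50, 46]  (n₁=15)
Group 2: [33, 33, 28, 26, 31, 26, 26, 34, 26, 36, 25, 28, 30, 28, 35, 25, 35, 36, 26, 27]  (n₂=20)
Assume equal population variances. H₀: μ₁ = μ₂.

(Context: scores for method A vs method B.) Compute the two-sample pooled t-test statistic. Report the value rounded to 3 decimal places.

test statistic = 17.079

x̄₁=52.067, s₁=3.575, n₁=15
x̄₂=29.700, s₂=4.014, n₂=20
s_p² = [14·3.575² + 19·4.014²]/33 = 14.7010
SE = √(s_p²·(1/15+1/20)) = 1.3096
t = (52.067−29.700)/1.3096 = 17.0787
df = 33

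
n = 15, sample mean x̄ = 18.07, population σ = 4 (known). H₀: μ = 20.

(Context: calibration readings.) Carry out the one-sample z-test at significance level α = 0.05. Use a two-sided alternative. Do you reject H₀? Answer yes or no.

reject H₀: no

SE = σ/√n = 4/√15 = 1.0328
z = (x̄−μ₀)/SE = (18.07−20)/1.0328 = -1.8687
p-value (two-sided) = 0.06166
At α=0.05: p ≥ α → fail to reject H₀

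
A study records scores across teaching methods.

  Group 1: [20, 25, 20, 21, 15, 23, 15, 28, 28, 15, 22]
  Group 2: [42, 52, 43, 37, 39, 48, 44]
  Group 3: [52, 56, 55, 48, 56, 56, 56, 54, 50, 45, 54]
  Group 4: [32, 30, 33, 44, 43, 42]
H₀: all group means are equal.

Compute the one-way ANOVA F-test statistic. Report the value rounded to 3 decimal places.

test statistic = 82.530

Group means [21.09, 43.57, 52.91, 37.33], grand mean 38.371
SSB = Σnᵢ(x̄ᵢ−x̄)² = 5805.306; SSW = ΣΣ(x−x̄ᵢ)² = 726.866
MSB = 5805.306/3 = 1935.1019; MSW = 726.866/31 = 23.4473
F = MSB/MSW = 82.5299
df = (3, 31)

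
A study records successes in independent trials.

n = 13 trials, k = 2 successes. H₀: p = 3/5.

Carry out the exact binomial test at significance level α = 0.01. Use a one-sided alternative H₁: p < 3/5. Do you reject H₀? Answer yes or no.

reject H₀: yes

Exact binomial: n=13, k=2, p₀=3/5=0.6000
P(X≤2) from Σ C(n,i)·p₀^i·(1−p₀)^(n−i)
p-value (one-sided, H₁ less) = 0.00132
At α=0.01: p < α → reject H₀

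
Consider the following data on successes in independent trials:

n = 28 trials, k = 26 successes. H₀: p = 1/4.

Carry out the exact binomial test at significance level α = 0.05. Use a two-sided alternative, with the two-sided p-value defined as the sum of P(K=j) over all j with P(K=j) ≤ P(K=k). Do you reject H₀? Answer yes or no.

Exact binomial: n=28, k=26, p₀=1/4=0.2500
P(X=j) = C(n,j)·p₀^j·(1−p₀)^(n−j); p = Σ P(X=j) over j with P(X=j) ≤ P(X=26)
p-value (two-sided) = 0.00000
At α=0.05: p < α → reject H₀

reject H₀: yes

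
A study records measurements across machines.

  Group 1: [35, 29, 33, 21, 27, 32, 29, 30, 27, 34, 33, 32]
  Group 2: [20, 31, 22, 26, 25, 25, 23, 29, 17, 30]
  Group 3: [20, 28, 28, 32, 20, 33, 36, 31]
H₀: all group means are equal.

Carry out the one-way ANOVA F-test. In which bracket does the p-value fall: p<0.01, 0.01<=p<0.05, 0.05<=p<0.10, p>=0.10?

p-value bracket: 0.01<=p<0.05

Group means [30.17, 24.80, 28.50], grand mean 27.933
SSB = Σnᵢ(x̄ᵢ−x̄)² = 160.600; SSW = ΣΣ(x−x̄ᵢ)² = 587.267
MSB = 160.600/2 = 80.3000; MSW = 587.267/27 = 21.7506
F = MSB/MSW = 3.6918
df = (2, 27)
p-value (upper-tail) = 0.03825
→ bracket: 0.01<=p<0.05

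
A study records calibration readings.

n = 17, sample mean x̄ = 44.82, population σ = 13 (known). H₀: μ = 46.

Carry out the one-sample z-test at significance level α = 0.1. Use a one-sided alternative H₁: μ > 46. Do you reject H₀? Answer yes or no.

SE = σ/√n = 13/√17 = 3.1530
z = (x̄−μ₀)/SE = (44.82−46)/3.1530 = -0.3743
p-value (one-sided, H₁ greater) = 0.64589
At α=0.1: p ≥ α → fail to reject H₀

reject H₀: no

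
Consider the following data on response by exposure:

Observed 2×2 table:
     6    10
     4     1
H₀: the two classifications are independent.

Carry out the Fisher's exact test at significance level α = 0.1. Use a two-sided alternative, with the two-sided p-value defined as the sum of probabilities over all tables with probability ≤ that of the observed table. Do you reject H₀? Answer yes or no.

Margins: r₁=16, r₂=5, c₁=10, c₂=11, n=21
p_obs = C(16,6)·C(5,4)/C(21,10); sum pmf over tables with pmf ≤ p_obs
p-value (two-sided) = 0.14861
At α=0.1: p ≥ α → fail to reject H₀

reject H₀: no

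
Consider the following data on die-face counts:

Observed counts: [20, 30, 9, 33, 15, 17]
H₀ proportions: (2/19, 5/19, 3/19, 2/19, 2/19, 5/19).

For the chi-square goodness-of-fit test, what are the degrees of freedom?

df = k − 1 = 6 − 1 = 5

degrees of freedom = 5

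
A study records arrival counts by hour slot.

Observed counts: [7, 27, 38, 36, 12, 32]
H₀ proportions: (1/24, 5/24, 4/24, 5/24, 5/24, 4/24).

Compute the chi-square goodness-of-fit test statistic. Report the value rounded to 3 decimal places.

test statistic = 21.653

n = 152; E_i = n·p_i = [6.33, 31.67, 25.33, 31.67, 31.67, 25.33]
χ² = (7−6.33)²/6.33 + (27−31.67)²/31.67 + (38−25.33)²/25.33 + (36−31.67)²/31.67 + (12−31.67)²/31.67 + (32−25.33)²/25.33 = 21.6526
df = 5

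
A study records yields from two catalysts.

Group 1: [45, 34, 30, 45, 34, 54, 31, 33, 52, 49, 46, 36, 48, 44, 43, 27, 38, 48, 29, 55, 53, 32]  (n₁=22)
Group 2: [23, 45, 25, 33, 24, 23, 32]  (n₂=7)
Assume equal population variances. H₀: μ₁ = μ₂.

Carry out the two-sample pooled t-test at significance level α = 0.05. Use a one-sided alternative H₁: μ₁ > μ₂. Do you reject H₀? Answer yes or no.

reject H₀: yes

x̄₁=41.182, s₁=8.995, n₁=22
x̄₂=29.286, s₂=8.098, n₂=7
s_p² = [21·8.995² + 6·8.098²]/27 = 77.5075
SE = √(s_p²·(1/22+1/7)) = 3.8204
t = (41.182−29.286)/3.8204 = 3.1138
df = 27
p-value (one-sided, H₁ greater) = 0.00217
At α=0.05: p < α → reject H₀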